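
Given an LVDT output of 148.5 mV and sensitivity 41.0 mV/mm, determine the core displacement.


Displacement = Vout / sensitivity.
d = 148.5 / 41.0
d = 3.622 mm

3.622 mm


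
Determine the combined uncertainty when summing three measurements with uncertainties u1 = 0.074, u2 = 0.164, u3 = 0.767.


For a sum of independent quantities, uc = sqrt(u1^2 + u2^2 + u3^2).
uc = sqrt(0.074^2 + 0.164^2 + 0.767^2)
uc = sqrt(0.005476 + 0.026896 + 0.588289)
uc = 0.7878

0.7878


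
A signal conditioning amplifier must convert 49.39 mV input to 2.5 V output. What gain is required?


Gain = Vout / Vin (converting to same units).
G = 2.5 V / 49.39 mV
G = 2500.0 mV / 49.39 mV
G = 50.62

50.62


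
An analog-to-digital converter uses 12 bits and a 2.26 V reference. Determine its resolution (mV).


The resolution (LSB) of an ADC is Vref / 2^n.
LSB = 2.26 / 2^12
LSB = 2.26 / 4096
LSB = 0.00055176 V = 0.55175781 mV

0.55175781 mV


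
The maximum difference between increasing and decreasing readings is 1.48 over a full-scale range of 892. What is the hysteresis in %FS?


Hysteresis = (max difference / full scale) * 100%.
H = (1.48 / 892) * 100
H = 0.166 %FS

0.166 %FS


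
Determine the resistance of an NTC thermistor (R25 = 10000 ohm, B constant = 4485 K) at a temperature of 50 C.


NTC thermistor equation: Rt = R25 * exp(B * (1/T - 1/T25)).
T in Kelvin: 323.15 K, T25 = 298.15 K
1/T - 1/T25 = 1/323.15 - 1/298.15 = -0.00025948
B * (1/T - 1/T25) = 4485 * -0.00025948 = -1.1638
Rt = 10000 * exp(-1.1638) = 3123.1 ohm

3123.1 ohm


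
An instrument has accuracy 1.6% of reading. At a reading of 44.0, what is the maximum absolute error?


Absolute error = (accuracy% / 100) * reading.
Error = (1.6 / 100) * 44.0
Error = 0.016 * 44.0
Error = 0.704

0.704


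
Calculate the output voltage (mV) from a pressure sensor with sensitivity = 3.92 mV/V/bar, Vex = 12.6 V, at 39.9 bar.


Output = sensitivity * Vex * P.
Vout = 3.92 * 12.6 * 39.9
Vout = 49.392 * 39.9
Vout = 1970.74 mV

1970.74 mV


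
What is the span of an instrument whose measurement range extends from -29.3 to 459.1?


Span = upper range - lower range.
Span = 459.1 - (-29.3)
Span = 488.4

488.4


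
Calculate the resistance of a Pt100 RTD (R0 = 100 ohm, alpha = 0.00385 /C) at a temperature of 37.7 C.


The RTD equation: Rt = R0 * (1 + alpha * T).
Rt = 100 * (1 + 0.00385 * 37.7)
Rt = 100 * (1 + 0.145145)
Rt = 100 * 1.145145
Rt = 114.515 ohm

114.515 ohm


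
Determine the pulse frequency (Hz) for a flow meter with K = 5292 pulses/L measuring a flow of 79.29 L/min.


Frequency = K * Q / 60 (converting L/min to L/s).
f = 5292 * 79.29 / 60
f = 419602.68 / 60
f = 6993.38 Hz

6993.38 Hz


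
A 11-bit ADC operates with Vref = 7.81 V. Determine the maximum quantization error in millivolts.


The maximum quantization error is +/- LSB/2.
LSB = Vref / 2^n = 7.81 / 2048 = 0.00381348 V
Max error = LSB / 2 = 0.00381348 / 2 = 0.00190674 V
Max error = 1.9067 mV

1.9067 mV


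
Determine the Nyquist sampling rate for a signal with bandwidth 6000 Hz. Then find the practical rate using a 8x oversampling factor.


By Nyquist theorem, fs_min = 2 * fmax.
fs_min = 2 * 6000 = 12000 Hz
Practical rate = 8 * fs_min = 8 * 12000 = 96000 Hz

fs_min = 12000 Hz, fs_practical = 96000 Hz


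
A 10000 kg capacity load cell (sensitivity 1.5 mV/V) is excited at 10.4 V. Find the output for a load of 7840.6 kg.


Vout = rated_output * Vex * (load / capacity).
Vout = 1.5 * 10.4 * (7840.6 / 10000)
Vout = 1.5 * 10.4 * 0.78406
Vout = 12.231 mV

12.231 mV


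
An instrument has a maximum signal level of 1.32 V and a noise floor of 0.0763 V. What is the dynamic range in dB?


Dynamic range = 20 * log10(Vmax / Vnoise).
DR = 20 * log10(1.32 / 0.0763)
DR = 20 * log10(17.3)
DR = 24.76 dB

24.76 dB


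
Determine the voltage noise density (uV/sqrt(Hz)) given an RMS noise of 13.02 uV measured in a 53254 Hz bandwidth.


Noise spectral density = Vrms / sqrt(BW).
NSD = 13.02 / sqrt(53254)
NSD = 13.02 / 230.7683
NSD = 0.0564 uV/sqrt(Hz)

0.0564 uV/sqrt(Hz)


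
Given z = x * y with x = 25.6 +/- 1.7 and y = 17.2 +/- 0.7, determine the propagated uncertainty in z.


For a product z = x*y, the relative uncertainty is:
uz/z = sqrt((ux/x)^2 + (uy/y)^2)
Relative uncertainties: ux/x = 1.7/25.6 = 0.066406
uy/y = 0.7/17.2 = 0.040698
z = 25.6 * 17.2 = 440.3
uz = 440.3 * sqrt(0.066406^2 + 0.040698^2) = 34.294

34.294


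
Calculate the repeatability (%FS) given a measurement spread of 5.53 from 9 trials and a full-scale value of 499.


Repeatability = (spread / full scale) * 100%.
R = (5.53 / 499) * 100
R = 1.108 %FS

1.108 %FS


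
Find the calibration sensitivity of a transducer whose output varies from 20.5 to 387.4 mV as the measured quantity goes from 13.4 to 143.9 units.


Sensitivity = (y2 - y1) / (x2 - x1).
S = (387.4 - 20.5) / (143.9 - 13.4)
S = 366.9 / 130.5
S = 2.8115 mV/unit

2.8115 mV/unit


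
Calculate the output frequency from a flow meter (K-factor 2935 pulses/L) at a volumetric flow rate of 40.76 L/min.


Frequency = K * Q / 60 (converting L/min to L/s).
f = 2935 * 40.76 / 60
f = 119630.6 / 60
f = 1993.84 Hz

1993.84 Hz


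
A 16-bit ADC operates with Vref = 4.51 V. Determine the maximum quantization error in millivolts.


The maximum quantization error is +/- LSB/2.
LSB = Vref / 2^n = 4.51 / 65536 = 6.882e-05 V
Max error = LSB / 2 = 6.882e-05 / 2 = 3.441e-05 V
Max error = 0.0344 mV

0.0344 mV


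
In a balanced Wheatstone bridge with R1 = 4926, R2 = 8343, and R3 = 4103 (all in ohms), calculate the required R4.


At balance: R1*R4 = R2*R3, so R4 = R2*R3/R1.
R4 = 8343 * 4103 / 4926
R4 = 34231329 / 4926
R4 = 6949.11 ohm

6949.11 ohm


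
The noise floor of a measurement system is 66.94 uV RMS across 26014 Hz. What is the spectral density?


Noise spectral density = Vrms / sqrt(BW).
NSD = 66.94 / sqrt(26014)
NSD = 66.94 / 161.2886
NSD = 0.415 uV/sqrt(Hz)

0.415 uV/sqrt(Hz)


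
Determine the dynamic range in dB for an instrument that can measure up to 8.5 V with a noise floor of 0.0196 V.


Dynamic range = 20 * log10(Vmax / Vnoise).
DR = 20 * log10(8.5 / 0.0196)
DR = 20 * log10(433.67)
DR = 52.74 dB

52.74 dB


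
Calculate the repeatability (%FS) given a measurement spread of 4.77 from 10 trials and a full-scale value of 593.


Repeatability = (spread / full scale) * 100%.
R = (4.77 / 593) * 100
R = 0.804 %FS

0.804 %FS


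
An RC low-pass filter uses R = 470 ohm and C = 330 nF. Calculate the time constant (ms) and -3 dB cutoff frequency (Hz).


Time constant: tau = R * C.
tau = 470 * 3.30e-07 = 0.0001551 s
tau = 0.1551 ms
Cutoff frequency: fc = 1 / (2*pi*R*C).
fc = 1 / (2*pi*0.0001551) = 1026.14 Hz

tau = 0.1551 ms, fc = 1026.14 Hz


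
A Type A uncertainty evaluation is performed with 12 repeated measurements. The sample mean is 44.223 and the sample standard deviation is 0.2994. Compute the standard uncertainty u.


The standard uncertainty for Type A evaluation is u = s / sqrt(n).
u = 0.2994 / sqrt(12)
u = 0.2994 / 3.4641
u = 0.0864

0.0864


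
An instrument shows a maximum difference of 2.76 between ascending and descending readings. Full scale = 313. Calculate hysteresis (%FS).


Hysteresis = (max difference / full scale) * 100%.
H = (2.76 / 313) * 100
H = 0.882 %FS

0.882 %FS


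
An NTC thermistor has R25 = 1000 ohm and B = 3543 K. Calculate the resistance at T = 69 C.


NTC thermistor equation: Rt = R25 * exp(B * (1/T - 1/T25)).
T in Kelvin: 342.15 K, T25 = 298.15 K
1/T - 1/T25 = 1/342.15 - 1/298.15 = -0.00043132
B * (1/T - 1/T25) = 3543 * -0.00043132 = -1.5282
Rt = 1000 * exp(-1.5282) = 216.9 ohm

216.9 ohm


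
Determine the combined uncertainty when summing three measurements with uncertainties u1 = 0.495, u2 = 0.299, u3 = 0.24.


For a sum of independent quantities, uc = sqrt(u1^2 + u2^2 + u3^2).
uc = sqrt(0.495^2 + 0.299^2 + 0.24^2)
uc = sqrt(0.245025 + 0.089401 + 0.0576)
uc = 0.6261

0.6261


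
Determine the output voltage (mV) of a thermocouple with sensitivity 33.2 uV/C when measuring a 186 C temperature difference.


The thermocouple output V = sensitivity * dT.
V = 33.2 uV/C * 186 C
V = 6175.2 uV
V = 6.175 mV

6.175 mV


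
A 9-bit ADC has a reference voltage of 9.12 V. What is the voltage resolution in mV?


The resolution (LSB) of an ADC is Vref / 2^n.
LSB = 9.12 / 2^9
LSB = 9.12 / 512
LSB = 0.0178125 V = 17.8125 mV

17.8125 mV


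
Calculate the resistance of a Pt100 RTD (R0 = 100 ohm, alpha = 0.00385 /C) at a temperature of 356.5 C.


The RTD equation: Rt = R0 * (1 + alpha * T).
Rt = 100 * (1 + 0.00385 * 356.5)
Rt = 100 * (1 + 1.372525)
Rt = 100 * 2.372525
Rt = 237.252 ohm

237.252 ohm


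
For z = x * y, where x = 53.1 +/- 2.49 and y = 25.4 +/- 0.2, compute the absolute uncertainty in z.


For a product z = x*y, the relative uncertainty is:
uz/z = sqrt((ux/x)^2 + (uy/y)^2)
Relative uncertainties: ux/x = 2.49/53.1 = 0.046893
uy/y = 0.2/25.4 = 0.007874
z = 53.1 * 25.4 = 1348.7
uz = 1348.7 * sqrt(0.046893^2 + 0.007874^2) = 64.131

64.131


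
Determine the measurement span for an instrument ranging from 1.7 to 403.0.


Span = upper range - lower range.
Span = 403.0 - (1.7)
Span = 401.3

401.3


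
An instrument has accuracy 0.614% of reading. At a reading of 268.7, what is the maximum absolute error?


Absolute error = (accuracy% / 100) * reading.
Error = (0.614 / 100) * 268.7
Error = 0.00614 * 268.7
Error = 1.6498

1.6498


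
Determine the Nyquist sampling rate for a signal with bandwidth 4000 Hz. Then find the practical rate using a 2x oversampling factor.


By Nyquist theorem, fs_min = 2 * fmax.
fs_min = 2 * 4000 = 8000 Hz
Practical rate = 2 * fs_min = 2 * 8000 = 16000 Hz

fs_min = 8000 Hz, fs_practical = 16000 Hz


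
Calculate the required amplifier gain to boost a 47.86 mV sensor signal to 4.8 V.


Gain = Vout / Vin (converting to same units).
G = 4.8 V / 47.86 mV
G = 4800.0 mV / 47.86 mV
G = 100.29

100.29


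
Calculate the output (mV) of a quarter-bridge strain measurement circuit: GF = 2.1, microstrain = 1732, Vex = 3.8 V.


Quarter bridge output: Vout = (GF * epsilon * Vex) / 4.
Vout = (2.1 * 1732e-6 * 3.8) / 4
Vout = 0.01382136 / 4 V
Vout = 0.00345534 V = 3.4553 mV

3.4553 mV


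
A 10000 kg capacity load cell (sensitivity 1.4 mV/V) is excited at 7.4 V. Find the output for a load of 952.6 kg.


Vout = rated_output * Vex * (load / capacity).
Vout = 1.4 * 7.4 * (952.6 / 10000)
Vout = 1.4 * 7.4 * 0.09526
Vout = 0.987 mV

0.987 mV


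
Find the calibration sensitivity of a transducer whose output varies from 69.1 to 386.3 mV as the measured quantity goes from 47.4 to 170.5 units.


Sensitivity = (y2 - y1) / (x2 - x1).
S = (386.3 - 69.1) / (170.5 - 47.4)
S = 317.2 / 123.1
S = 2.5768 mV/unit

2.5768 mV/unit


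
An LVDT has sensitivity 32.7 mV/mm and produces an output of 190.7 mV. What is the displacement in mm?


Displacement = Vout / sensitivity.
d = 190.7 / 32.7
d = 5.832 mm

5.832 mm


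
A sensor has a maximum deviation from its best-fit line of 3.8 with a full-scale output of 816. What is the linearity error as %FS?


Linearity error = (max deviation / full scale) * 100%.
Linearity = (3.8 / 816) * 100
Linearity = 0.466 %FS

0.466 %FS


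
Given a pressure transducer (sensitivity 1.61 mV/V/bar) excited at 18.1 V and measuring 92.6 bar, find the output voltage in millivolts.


Output = sensitivity * Vex * P.
Vout = 1.61 * 18.1 * 92.6
Vout = 29.141 * 92.6
Vout = 2698.46 mV

2698.46 mV


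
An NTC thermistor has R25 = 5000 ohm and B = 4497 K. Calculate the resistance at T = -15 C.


NTC thermistor equation: Rt = R25 * exp(B * (1/T - 1/T25)).
T in Kelvin: 258.15 K, T25 = 298.15 K
1/T - 1/T25 = 1/258.15 - 1/298.15 = 0.0005197
B * (1/T - 1/T25) = 4497 * 0.0005197 = 2.3371
Rt = 5000 * exp(2.3371) = 51755.5 ohm

51755.5 ohm


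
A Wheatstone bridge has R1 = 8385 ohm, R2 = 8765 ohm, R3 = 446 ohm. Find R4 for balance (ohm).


At balance: R1*R4 = R2*R3, so R4 = R2*R3/R1.
R4 = 8765 * 446 / 8385
R4 = 3909190 / 8385
R4 = 466.21 ohm

466.21 ohm


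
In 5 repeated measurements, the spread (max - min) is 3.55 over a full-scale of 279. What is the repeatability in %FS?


Repeatability = (spread / full scale) * 100%.
R = (3.55 / 279) * 100
R = 1.272 %FS

1.272 %FS


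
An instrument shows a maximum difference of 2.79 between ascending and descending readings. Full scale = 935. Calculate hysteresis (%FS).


Hysteresis = (max difference / full scale) * 100%.
H = (2.79 / 935) * 100
H = 0.298 %FS

0.298 %FS


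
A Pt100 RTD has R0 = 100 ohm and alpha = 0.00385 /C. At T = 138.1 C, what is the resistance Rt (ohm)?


The RTD equation: Rt = R0 * (1 + alpha * T).
Rt = 100 * (1 + 0.00385 * 138.1)
Rt = 100 * (1 + 0.531685)
Rt = 100 * 1.531685
Rt = 153.168 ohm

153.168 ohm


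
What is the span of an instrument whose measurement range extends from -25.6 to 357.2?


Span = upper range - lower range.
Span = 357.2 - (-25.6)
Span = 382.8

382.8


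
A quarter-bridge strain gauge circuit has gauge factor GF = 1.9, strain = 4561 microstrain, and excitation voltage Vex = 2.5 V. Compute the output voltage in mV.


Quarter bridge output: Vout = (GF * epsilon * Vex) / 4.
Vout = (1.9 * 4561e-6 * 2.5) / 4
Vout = 0.02166475 / 4 V
Vout = 0.00541619 V = 5.4162 mV

5.4162 mV


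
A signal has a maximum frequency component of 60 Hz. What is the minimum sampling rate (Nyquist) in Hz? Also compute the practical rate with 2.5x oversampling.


By Nyquist theorem, fs_min = 2 * fmax.
fs_min = 2 * 60 = 120 Hz
Practical rate = 2.5 * fs_min = 2.5 * 120 = 300 Hz

fs_min = 120 Hz, fs_practical = 300 Hz


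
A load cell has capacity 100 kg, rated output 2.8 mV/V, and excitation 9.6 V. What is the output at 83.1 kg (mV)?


Vout = rated_output * Vex * (load / capacity).
Vout = 2.8 * 9.6 * (83.1 / 100)
Vout = 2.8 * 9.6 * 0.831
Vout = 22.337 mV

22.337 mV


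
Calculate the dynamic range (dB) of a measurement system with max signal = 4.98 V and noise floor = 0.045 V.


Dynamic range = 20 * log10(Vmax / Vnoise).
DR = 20 * log10(4.98 / 0.045)
DR = 20 * log10(110.67)
DR = 40.88 dB

40.88 dB


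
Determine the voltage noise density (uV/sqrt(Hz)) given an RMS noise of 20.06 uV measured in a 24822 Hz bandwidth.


Noise spectral density = Vrms / sqrt(BW).
NSD = 20.06 / sqrt(24822)
NSD = 20.06 / 157.55
NSD = 0.1273 uV/sqrt(Hz)

0.1273 uV/sqrt(Hz)


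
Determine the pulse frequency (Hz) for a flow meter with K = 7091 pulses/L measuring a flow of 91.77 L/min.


Frequency = K * Q / 60 (converting L/min to L/s).
f = 7091 * 91.77 / 60
f = 650741.07 / 60
f = 10845.68 Hz

10845.68 Hz


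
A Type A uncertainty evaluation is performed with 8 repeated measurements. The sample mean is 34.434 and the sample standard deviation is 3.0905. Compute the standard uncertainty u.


The standard uncertainty for Type A evaluation is u = s / sqrt(n).
u = 3.0905 / sqrt(8)
u = 3.0905 / 2.8284
u = 1.0927

1.0927


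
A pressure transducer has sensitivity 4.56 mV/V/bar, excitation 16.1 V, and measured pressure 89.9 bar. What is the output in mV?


Output = sensitivity * Vex * P.
Vout = 4.56 * 16.1 * 89.9
Vout = 73.416 * 89.9
Vout = 6600.1 mV

6600.1 mV


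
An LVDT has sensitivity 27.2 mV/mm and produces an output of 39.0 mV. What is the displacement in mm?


Displacement = Vout / sensitivity.
d = 39.0 / 27.2
d = 1.434 mm

1.434 mm


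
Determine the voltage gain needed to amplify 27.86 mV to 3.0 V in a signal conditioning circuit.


Gain = Vout / Vin (converting to same units).
G = 3.0 V / 27.86 mV
G = 3000.0 mV / 27.86 mV
G = 107.68

107.68


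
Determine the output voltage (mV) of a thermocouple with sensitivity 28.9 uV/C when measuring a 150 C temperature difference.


The thermocouple output V = sensitivity * dT.
V = 28.9 uV/C * 150 C
V = 4335.0 uV
V = 4.335 mV

4.335 mV


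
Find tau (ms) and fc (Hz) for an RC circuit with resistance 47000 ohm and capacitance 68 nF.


Time constant: tau = R * C.
tau = 47000 * 6.80e-08 = 0.003196 s
tau = 3.196 ms
Cutoff frequency: fc = 1 / (2*pi*R*C).
fc = 1 / (2*pi*0.003196) = 49.8 Hz

tau = 3.196 ms, fc = 49.8 Hz


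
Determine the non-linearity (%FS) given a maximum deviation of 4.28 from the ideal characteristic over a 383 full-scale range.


Linearity error = (max deviation / full scale) * 100%.
Linearity = (4.28 / 383) * 100
Linearity = 1.117 %FS

1.117 %FS


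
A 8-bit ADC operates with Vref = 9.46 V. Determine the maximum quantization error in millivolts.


The maximum quantization error is +/- LSB/2.
LSB = Vref / 2^n = 9.46 / 256 = 0.03695313 V
Max error = LSB / 2 = 0.03695313 / 2 = 0.01847656 V
Max error = 18.4766 mV

18.4766 mV


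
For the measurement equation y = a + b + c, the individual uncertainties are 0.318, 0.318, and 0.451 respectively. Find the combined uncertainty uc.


For a sum of independent quantities, uc = sqrt(u1^2 + u2^2 + u3^2).
uc = sqrt(0.318^2 + 0.318^2 + 0.451^2)
uc = sqrt(0.101124 + 0.101124 + 0.203401)
uc = 0.6369

0.6369


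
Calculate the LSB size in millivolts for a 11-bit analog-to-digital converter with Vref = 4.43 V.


The resolution (LSB) of an ADC is Vref / 2^n.
LSB = 4.43 / 2^11
LSB = 4.43 / 2048
LSB = 0.00216309 V = 2.16308594 mV

2.16308594 mV


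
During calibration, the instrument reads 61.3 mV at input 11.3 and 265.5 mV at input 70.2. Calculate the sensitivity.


Sensitivity = (y2 - y1) / (x2 - x1).
S = (265.5 - 61.3) / (70.2 - 11.3)
S = 204.2 / 58.9
S = 3.4669 mV/unit

3.4669 mV/unit


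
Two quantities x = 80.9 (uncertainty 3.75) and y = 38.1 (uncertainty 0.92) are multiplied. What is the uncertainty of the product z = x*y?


For a product z = x*y, the relative uncertainty is:
uz/z = sqrt((ux/x)^2 + (uy/y)^2)
Relative uncertainties: ux/x = 3.75/80.9 = 0.046354
uy/y = 0.92/38.1 = 0.024147
z = 80.9 * 38.1 = 3082.3
uz = 3082.3 * sqrt(0.046354^2 + 0.024147^2) = 161.099

161.099


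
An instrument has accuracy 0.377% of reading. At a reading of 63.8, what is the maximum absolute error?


Absolute error = (accuracy% / 100) * reading.
Error = (0.377 / 100) * 63.8
Error = 0.00377 * 63.8
Error = 0.2405

0.2405


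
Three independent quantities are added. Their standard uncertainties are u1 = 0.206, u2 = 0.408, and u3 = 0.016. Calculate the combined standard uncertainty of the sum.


For a sum of independent quantities, uc = sqrt(u1^2 + u2^2 + u3^2).
uc = sqrt(0.206^2 + 0.408^2 + 0.016^2)
uc = sqrt(0.042436 + 0.166464 + 0.000256)
uc = 0.4573

0.4573


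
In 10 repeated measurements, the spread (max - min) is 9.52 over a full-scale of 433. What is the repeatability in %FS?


Repeatability = (spread / full scale) * 100%.
R = (9.52 / 433) * 100
R = 2.199 %FS

2.199 %FS


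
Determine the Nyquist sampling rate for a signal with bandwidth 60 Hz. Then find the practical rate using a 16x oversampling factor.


By Nyquist theorem, fs_min = 2 * fmax.
fs_min = 2 * 60 = 120 Hz
Practical rate = 16 * fs_min = 16 * 120 = 1920 Hz

fs_min = 120 Hz, fs_practical = 1920 Hz


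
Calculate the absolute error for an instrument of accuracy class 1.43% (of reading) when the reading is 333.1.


Absolute error = (accuracy% / 100) * reading.
Error = (1.43 / 100) * 333.1
Error = 0.0143 * 333.1
Error = 4.7633

4.7633


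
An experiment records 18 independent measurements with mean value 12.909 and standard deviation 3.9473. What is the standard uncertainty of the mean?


The standard uncertainty for Type A evaluation is u = s / sqrt(n).
u = 3.9473 / sqrt(18)
u = 3.9473 / 4.2426
u = 0.9304

0.9304


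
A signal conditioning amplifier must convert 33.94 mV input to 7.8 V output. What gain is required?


Gain = Vout / Vin (converting to same units).
G = 7.8 V / 33.94 mV
G = 7800.0 mV / 33.94 mV
G = 229.82

229.82


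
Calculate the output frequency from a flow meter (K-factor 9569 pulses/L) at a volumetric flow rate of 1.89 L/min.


Frequency = K * Q / 60 (converting L/min to L/s).
f = 9569 * 1.89 / 60
f = 18085.41 / 60
f = 301.42 Hz

301.42 Hz


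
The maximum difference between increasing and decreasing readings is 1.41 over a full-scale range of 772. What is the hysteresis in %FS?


Hysteresis = (max difference / full scale) * 100%.
H = (1.41 / 772) * 100
H = 0.183 %FS

0.183 %FS


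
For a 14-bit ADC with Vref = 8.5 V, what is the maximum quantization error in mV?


The maximum quantization error is +/- LSB/2.
LSB = Vref / 2^n = 8.5 / 16384 = 0.0005188 V
Max error = LSB / 2 = 0.0005188 / 2 = 0.0002594 V
Max error = 0.2594 mV

0.2594 mV


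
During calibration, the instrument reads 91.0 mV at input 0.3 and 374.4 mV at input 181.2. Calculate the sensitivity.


Sensitivity = (y2 - y1) / (x2 - x1).
S = (374.4 - 91.0) / (181.2 - 0.3)
S = 283.4 / 180.9
S = 1.5666 mV/unit

1.5666 mV/unit


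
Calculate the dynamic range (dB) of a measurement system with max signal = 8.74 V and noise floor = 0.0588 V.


Dynamic range = 20 * log10(Vmax / Vnoise).
DR = 20 * log10(8.74 / 0.0588)
DR = 20 * log10(148.64)
DR = 43.44 dB

43.44 dB


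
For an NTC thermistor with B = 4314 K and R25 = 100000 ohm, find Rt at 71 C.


NTC thermistor equation: Rt = R25 * exp(B * (1/T - 1/T25)).
T in Kelvin: 344.15 K, T25 = 298.15 K
1/T - 1/T25 = 1/344.15 - 1/298.15 = -0.00044831
B * (1/T - 1/T25) = 4314 * -0.00044831 = -1.934
Rt = 100000 * exp(-1.934) = 14456.9 ohm

14456.9 ohm


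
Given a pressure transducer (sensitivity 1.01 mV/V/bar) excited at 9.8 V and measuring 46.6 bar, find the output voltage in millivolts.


Output = sensitivity * Vex * P.
Vout = 1.01 * 9.8 * 46.6
Vout = 9.898 * 46.6
Vout = 461.25 mV

461.25 mV


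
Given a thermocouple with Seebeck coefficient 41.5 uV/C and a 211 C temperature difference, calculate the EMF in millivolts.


The thermocouple output V = sensitivity * dT.
V = 41.5 uV/C * 211 C
V = 8756.5 uV
V = 8.757 mV

8.757 mV


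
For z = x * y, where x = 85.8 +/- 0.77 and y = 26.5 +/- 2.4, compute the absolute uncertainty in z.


For a product z = x*y, the relative uncertainty is:
uz/z = sqrt((ux/x)^2 + (uy/y)^2)
Relative uncertainties: ux/x = 0.77/85.8 = 0.008974
uy/y = 2.4/26.5 = 0.090566
z = 85.8 * 26.5 = 2273.7
uz = 2273.7 * sqrt(0.008974^2 + 0.090566^2) = 206.929

206.929


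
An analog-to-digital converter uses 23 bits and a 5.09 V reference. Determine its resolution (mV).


The resolution (LSB) of an ADC is Vref / 2^n.
LSB = 5.09 / 2^23
LSB = 5.09 / 8388608
LSB = 6.1e-07 V = 0.00060678 mV

0.00060678 mV


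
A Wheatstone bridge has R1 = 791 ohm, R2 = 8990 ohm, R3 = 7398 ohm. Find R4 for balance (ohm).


At balance: R1*R4 = R2*R3, so R4 = R2*R3/R1.
R4 = 8990 * 7398 / 791
R4 = 66508020 / 791
R4 = 84080.94 ohm

84080.94 ohm


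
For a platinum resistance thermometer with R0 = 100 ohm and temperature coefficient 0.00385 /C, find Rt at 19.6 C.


The RTD equation: Rt = R0 * (1 + alpha * T).
Rt = 100 * (1 + 0.00385 * 19.6)
Rt = 100 * (1 + 0.07546)
Rt = 100 * 1.07546
Rt = 107.546 ohm

107.546 ohm


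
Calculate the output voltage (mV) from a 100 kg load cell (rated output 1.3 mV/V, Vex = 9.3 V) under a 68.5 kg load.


Vout = rated_output * Vex * (load / capacity).
Vout = 1.3 * 9.3 * (68.5 / 100)
Vout = 1.3 * 9.3 * 0.685
Vout = 8.282 mV

8.282 mV


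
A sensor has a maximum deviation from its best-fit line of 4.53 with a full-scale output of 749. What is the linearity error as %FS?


Linearity error = (max deviation / full scale) * 100%.
Linearity = (4.53 / 749) * 100
Linearity = 0.605 %FS

0.605 %FS


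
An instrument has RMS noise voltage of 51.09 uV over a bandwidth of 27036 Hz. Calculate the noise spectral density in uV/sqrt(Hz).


Noise spectral density = Vrms / sqrt(BW).
NSD = 51.09 / sqrt(27036)
NSD = 51.09 / 164.4263
NSD = 0.3107 uV/sqrt(Hz)

0.3107 uV/sqrt(Hz)


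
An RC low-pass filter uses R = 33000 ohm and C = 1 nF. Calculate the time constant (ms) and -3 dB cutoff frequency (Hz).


Time constant: tau = R * C.
tau = 33000 * 1.00e-09 = 3.3e-05 s
tau = 0.033 ms
Cutoff frequency: fc = 1 / (2*pi*R*C).
fc = 1 / (2*pi*3.3e-05) = 4822.88 Hz

tau = 0.033 ms, fc = 4822.88 Hz


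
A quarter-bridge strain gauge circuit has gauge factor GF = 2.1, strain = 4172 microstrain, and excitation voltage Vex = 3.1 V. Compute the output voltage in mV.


Quarter bridge output: Vout = (GF * epsilon * Vex) / 4.
Vout = (2.1 * 4172e-6 * 3.1) / 4
Vout = 0.02715972 / 4 V
Vout = 0.00678993 V = 6.7899 mV

6.7899 mV


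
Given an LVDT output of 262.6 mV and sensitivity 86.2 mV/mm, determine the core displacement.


Displacement = Vout / sensitivity.
d = 262.6 / 86.2
d = 3.046 mm

3.046 mm


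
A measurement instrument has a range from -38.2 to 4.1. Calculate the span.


Span = upper range - lower range.
Span = 4.1 - (-38.2)
Span = 42.3

42.3


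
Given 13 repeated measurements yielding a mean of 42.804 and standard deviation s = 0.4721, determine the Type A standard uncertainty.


The standard uncertainty for Type A evaluation is u = s / sqrt(n).
u = 0.4721 / sqrt(13)
u = 0.4721 / 3.6056
u = 0.1309

0.1309


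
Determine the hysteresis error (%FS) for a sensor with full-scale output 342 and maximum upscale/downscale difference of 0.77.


Hysteresis = (max difference / full scale) * 100%.
H = (0.77 / 342) * 100
H = 0.225 %FS

0.225 %FS


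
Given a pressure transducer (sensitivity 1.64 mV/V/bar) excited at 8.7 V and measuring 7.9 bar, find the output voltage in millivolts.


Output = sensitivity * Vex * P.
Vout = 1.64 * 8.7 * 7.9
Vout = 14.268 * 7.9
Vout = 112.72 mV

112.72 mV


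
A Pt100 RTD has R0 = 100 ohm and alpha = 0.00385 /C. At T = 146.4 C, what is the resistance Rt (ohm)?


The RTD equation: Rt = R0 * (1 + alpha * T).
Rt = 100 * (1 + 0.00385 * 146.4)
Rt = 100 * (1 + 0.56364)
Rt = 100 * 1.56364
Rt = 156.364 ohm

156.364 ohm


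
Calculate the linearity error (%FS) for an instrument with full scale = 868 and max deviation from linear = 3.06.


Linearity error = (max deviation / full scale) * 100%.
Linearity = (3.06 / 868) * 100
Linearity = 0.353 %FS

0.353 %FS


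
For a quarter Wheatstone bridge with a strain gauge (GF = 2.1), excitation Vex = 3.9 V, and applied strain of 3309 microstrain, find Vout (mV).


Quarter bridge output: Vout = (GF * epsilon * Vex) / 4.
Vout = (2.1 * 3309e-6 * 3.9) / 4
Vout = 0.02710071 / 4 V
Vout = 0.00677518 V = 6.7752 mV

6.7752 mV


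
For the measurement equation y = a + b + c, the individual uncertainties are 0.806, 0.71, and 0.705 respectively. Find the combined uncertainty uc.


For a sum of independent quantities, uc = sqrt(u1^2 + u2^2 + u3^2).
uc = sqrt(0.806^2 + 0.71^2 + 0.705^2)
uc = sqrt(0.649636 + 0.5041 + 0.497025)
uc = 1.2848

1.2848


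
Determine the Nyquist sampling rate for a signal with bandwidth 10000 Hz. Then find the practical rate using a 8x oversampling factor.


By Nyquist theorem, fs_min = 2 * fmax.
fs_min = 2 * 10000 = 20000 Hz
Practical rate = 8 * fs_min = 8 * 20000 = 160000 Hz

fs_min = 20000 Hz, fs_practical = 160000 Hz


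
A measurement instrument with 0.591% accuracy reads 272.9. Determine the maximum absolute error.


Absolute error = (accuracy% / 100) * reading.
Error = (0.591 / 100) * 272.9
Error = 0.00591 * 272.9
Error = 1.6128

1.6128


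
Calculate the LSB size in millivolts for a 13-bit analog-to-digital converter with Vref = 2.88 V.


The resolution (LSB) of an ADC is Vref / 2^n.
LSB = 2.88 / 2^13
LSB = 2.88 / 8192
LSB = 0.00035156 V = 0.3515625 mV

0.3515625 mV


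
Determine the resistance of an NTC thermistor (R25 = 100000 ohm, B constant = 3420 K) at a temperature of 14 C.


NTC thermistor equation: Rt = R25 * exp(B * (1/T - 1/T25)).
T in Kelvin: 287.15 K, T25 = 298.15 K
1/T - 1/T25 = 1/287.15 - 1/298.15 = 0.00012848
B * (1/T - 1/T25) = 3420 * 0.00012848 = 0.4394
Rt = 100000 * exp(0.4394) = 155180.0 ohm

155180.0 ohm


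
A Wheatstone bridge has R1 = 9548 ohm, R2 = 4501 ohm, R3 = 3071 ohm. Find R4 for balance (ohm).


At balance: R1*R4 = R2*R3, so R4 = R2*R3/R1.
R4 = 4501 * 3071 / 9548
R4 = 13822571 / 9548
R4 = 1447.69 ohm

1447.69 ohm


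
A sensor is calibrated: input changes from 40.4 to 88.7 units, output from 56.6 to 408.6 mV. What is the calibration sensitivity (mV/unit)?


Sensitivity = (y2 - y1) / (x2 - x1).
S = (408.6 - 56.6) / (88.7 - 40.4)
S = 352.0 / 48.3
S = 7.2878 mV/unit

7.2878 mV/unit


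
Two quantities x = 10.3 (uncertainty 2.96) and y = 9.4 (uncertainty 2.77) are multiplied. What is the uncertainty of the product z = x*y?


For a product z = x*y, the relative uncertainty is:
uz/z = sqrt((ux/x)^2 + (uy/y)^2)
Relative uncertainties: ux/x = 2.96/10.3 = 0.287379
uy/y = 2.77/9.4 = 0.294681
z = 10.3 * 9.4 = 96.8
uz = 96.8 * sqrt(0.287379^2 + 0.294681^2) = 39.852

39.852


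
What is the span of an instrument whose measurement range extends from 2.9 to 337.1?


Span = upper range - lower range.
Span = 337.1 - (2.9)
Span = 334.2

334.2


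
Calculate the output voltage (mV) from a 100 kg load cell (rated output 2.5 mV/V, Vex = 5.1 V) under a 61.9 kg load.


Vout = rated_output * Vex * (load / capacity).
Vout = 2.5 * 5.1 * (61.9 / 100)
Vout = 2.5 * 5.1 * 0.619
Vout = 7.892 mV

7.892 mV


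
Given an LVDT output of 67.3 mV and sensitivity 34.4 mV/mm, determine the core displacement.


Displacement = Vout / sensitivity.
d = 67.3 / 34.4
d = 1.956 mm

1.956 mm


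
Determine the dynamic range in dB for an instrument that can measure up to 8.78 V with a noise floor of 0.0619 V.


Dynamic range = 20 * log10(Vmax / Vnoise).
DR = 20 * log10(8.78 / 0.0619)
DR = 20 * log10(141.84)
DR = 43.04 dB

43.04 dB


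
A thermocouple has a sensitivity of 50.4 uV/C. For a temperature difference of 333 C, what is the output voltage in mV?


The thermocouple output V = sensitivity * dT.
V = 50.4 uV/C * 333 C
V = 16783.2 uV
V = 16.783 mV

16.783 mV


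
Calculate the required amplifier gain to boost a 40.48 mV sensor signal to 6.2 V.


Gain = Vout / Vin (converting to same units).
G = 6.2 V / 40.48 mV
G = 6200.0 mV / 40.48 mV
G = 153.16

153.16


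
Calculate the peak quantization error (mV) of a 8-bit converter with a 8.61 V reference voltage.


The maximum quantization error is +/- LSB/2.
LSB = Vref / 2^n = 8.61 / 256 = 0.03363281 V
Max error = LSB / 2 = 0.03363281 / 2 = 0.01681641 V
Max error = 16.8164 mV

16.8164 mV


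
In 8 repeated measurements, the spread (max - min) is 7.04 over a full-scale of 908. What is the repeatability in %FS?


Repeatability = (spread / full scale) * 100%.
R = (7.04 / 908) * 100
R = 0.775 %FS

0.775 %FS


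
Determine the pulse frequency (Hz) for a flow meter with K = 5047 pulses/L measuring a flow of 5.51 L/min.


Frequency = K * Q / 60 (converting L/min to L/s).
f = 5047 * 5.51 / 60
f = 27808.97 / 60
f = 463.48 Hz

463.48 Hz


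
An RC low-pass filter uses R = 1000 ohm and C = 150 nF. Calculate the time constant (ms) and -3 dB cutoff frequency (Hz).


Time constant: tau = R * C.
tau = 1000 * 1.50e-07 = 0.00015 s
tau = 0.15 ms
Cutoff frequency: fc = 1 / (2*pi*R*C).
fc = 1 / (2*pi*0.00015) = 1061.03 Hz

tau = 0.15 ms, fc = 1061.03 Hz


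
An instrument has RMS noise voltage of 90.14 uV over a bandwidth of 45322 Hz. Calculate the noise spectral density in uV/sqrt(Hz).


Noise spectral density = Vrms / sqrt(BW).
NSD = 90.14 / sqrt(45322)
NSD = 90.14 / 212.8896
NSD = 0.4234 uV/sqrt(Hz)

0.4234 uV/sqrt(Hz)


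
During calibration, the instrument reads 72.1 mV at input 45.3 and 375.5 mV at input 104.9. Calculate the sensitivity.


Sensitivity = (y2 - y1) / (x2 - x1).
S = (375.5 - 72.1) / (104.9 - 45.3)
S = 303.4 / 59.6
S = 5.0906 mV/unit

5.0906 mV/unit


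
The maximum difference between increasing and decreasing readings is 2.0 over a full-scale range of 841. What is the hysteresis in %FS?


Hysteresis = (max difference / full scale) * 100%.
H = (2.0 / 841) * 100
H = 0.238 %FS

0.238 %FS


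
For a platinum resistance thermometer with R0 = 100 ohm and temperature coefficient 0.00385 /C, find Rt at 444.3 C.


The RTD equation: Rt = R0 * (1 + alpha * T).
Rt = 100 * (1 + 0.00385 * 444.3)
Rt = 100 * (1 + 1.710555)
Rt = 100 * 2.710555
Rt = 271.056 ohm

271.056 ohm


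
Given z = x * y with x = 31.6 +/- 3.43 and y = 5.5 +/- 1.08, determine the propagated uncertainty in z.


For a product z = x*y, the relative uncertainty is:
uz/z = sqrt((ux/x)^2 + (uy/y)^2)
Relative uncertainties: ux/x = 3.43/31.6 = 0.108544
uy/y = 1.08/5.5 = 0.196364
z = 31.6 * 5.5 = 173.8
uz = 173.8 * sqrt(0.108544^2 + 0.196364^2) = 38.995

38.995


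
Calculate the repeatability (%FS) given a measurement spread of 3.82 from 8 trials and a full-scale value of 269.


Repeatability = (spread / full scale) * 100%.
R = (3.82 / 269) * 100
R = 1.42 %FS

1.42 %FS


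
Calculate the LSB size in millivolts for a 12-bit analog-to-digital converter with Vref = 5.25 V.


The resolution (LSB) of an ADC is Vref / 2^n.
LSB = 5.25 / 2^12
LSB = 5.25 / 4096
LSB = 0.00128174 V = 1.28173828 mV

1.28173828 mV


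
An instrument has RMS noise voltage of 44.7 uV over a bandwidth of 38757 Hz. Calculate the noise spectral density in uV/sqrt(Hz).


Noise spectral density = Vrms / sqrt(BW).
NSD = 44.7 / sqrt(38757)
NSD = 44.7 / 196.868
NSD = 0.2271 uV/sqrt(Hz)

0.2271 uV/sqrt(Hz)


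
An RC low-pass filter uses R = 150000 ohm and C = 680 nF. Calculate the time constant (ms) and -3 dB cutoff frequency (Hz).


Time constant: tau = R * C.
tau = 150000 * 6.80e-07 = 0.102 s
tau = 102.0 ms
Cutoff frequency: fc = 1 / (2*pi*R*C).
fc = 1 / (2*pi*0.102) = 1.56 Hz

tau = 102.0 ms, fc = 1.56 Hz


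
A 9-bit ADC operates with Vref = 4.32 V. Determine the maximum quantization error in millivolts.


The maximum quantization error is +/- LSB/2.
LSB = Vref / 2^n = 4.32 / 512 = 0.0084375 V
Max error = LSB / 2 = 0.0084375 / 2 = 0.00421875 V
Max error = 4.2188 mV

4.2188 mV


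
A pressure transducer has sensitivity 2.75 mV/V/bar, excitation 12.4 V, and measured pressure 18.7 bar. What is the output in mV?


Output = sensitivity * Vex * P.
Vout = 2.75 * 12.4 * 18.7
Vout = 34.1 * 18.7
Vout = 637.67 mV

637.67 mV


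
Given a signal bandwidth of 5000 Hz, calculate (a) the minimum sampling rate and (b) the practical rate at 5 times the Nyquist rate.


By Nyquist theorem, fs_min = 2 * fmax.
fs_min = 2 * 5000 = 10000 Hz
Practical rate = 5 * fs_min = 5 * 10000 = 50000 Hz

fs_min = 10000 Hz, fs_practical = 50000 Hz


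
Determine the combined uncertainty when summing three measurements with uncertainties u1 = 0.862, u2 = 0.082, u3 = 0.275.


For a sum of independent quantities, uc = sqrt(u1^2 + u2^2 + u3^2).
uc = sqrt(0.862^2 + 0.082^2 + 0.275^2)
uc = sqrt(0.743044 + 0.006724 + 0.075625)
uc = 0.9085

0.9085


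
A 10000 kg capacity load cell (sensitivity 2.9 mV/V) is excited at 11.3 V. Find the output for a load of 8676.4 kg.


Vout = rated_output * Vex * (load / capacity).
Vout = 2.9 * 11.3 * (8676.4 / 10000)
Vout = 2.9 * 11.3 * 0.86764
Vout = 28.433 mV

28.433 mV


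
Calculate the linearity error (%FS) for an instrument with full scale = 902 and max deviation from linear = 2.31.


Linearity error = (max deviation / full scale) * 100%.
Linearity = (2.31 / 902) * 100
Linearity = 0.256 %FS

0.256 %FS


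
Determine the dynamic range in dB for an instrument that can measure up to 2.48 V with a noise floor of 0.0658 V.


Dynamic range = 20 * log10(Vmax / Vnoise).
DR = 20 * log10(2.48 / 0.0658)
DR = 20 * log10(37.69)
DR = 31.52 dB

31.52 dB


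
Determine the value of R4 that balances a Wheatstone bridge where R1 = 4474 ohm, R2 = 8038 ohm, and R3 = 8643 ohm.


At balance: R1*R4 = R2*R3, so R4 = R2*R3/R1.
R4 = 8038 * 8643 / 4474
R4 = 69472434 / 4474
R4 = 15528.04 ohm

15528.04 ohm


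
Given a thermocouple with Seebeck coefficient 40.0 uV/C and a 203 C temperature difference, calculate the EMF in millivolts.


The thermocouple output V = sensitivity * dT.
V = 40.0 uV/C * 203 C
V = 8120.0 uV
V = 8.12 mV

8.12 mV


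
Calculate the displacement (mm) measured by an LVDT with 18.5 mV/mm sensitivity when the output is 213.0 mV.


Displacement = Vout / sensitivity.
d = 213.0 / 18.5
d = 11.514 mm

11.514 mm


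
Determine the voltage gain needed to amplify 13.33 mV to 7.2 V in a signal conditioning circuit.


Gain = Vout / Vin (converting to same units).
G = 7.2 V / 13.33 mV
G = 7200.0 mV / 13.33 mV
G = 540.14

540.14


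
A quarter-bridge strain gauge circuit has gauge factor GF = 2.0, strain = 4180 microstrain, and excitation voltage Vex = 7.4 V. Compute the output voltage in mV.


Quarter bridge output: Vout = (GF * epsilon * Vex) / 4.
Vout = (2.0 * 4180e-6 * 7.4) / 4
Vout = 0.061864 / 4 V
Vout = 0.015466 V = 15.466 mV

15.466 mV


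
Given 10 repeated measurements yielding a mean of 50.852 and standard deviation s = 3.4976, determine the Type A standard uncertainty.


The standard uncertainty for Type A evaluation is u = s / sqrt(n).
u = 3.4976 / sqrt(10)
u = 3.4976 / 3.1623
u = 1.106

1.106


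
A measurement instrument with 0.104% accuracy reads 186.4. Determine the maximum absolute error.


Absolute error = (accuracy% / 100) * reading.
Error = (0.104 / 100) * 186.4
Error = 0.00104 * 186.4
Error = 0.1939

0.1939


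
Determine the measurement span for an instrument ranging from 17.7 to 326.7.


Span = upper range - lower range.
Span = 326.7 - (17.7)
Span = 309.0

309.0


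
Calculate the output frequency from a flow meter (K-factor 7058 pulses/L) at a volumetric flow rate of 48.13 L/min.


Frequency = K * Q / 60 (converting L/min to L/s).
f = 7058 * 48.13 / 60
f = 339701.54 / 60
f = 5661.69 Hz

5661.69 Hz


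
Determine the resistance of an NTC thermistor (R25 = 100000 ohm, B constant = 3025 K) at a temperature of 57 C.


NTC thermistor equation: Rt = R25 * exp(B * (1/T - 1/T25)).
T in Kelvin: 330.15 K, T25 = 298.15 K
1/T - 1/T25 = 1/330.15 - 1/298.15 = -0.00032509
B * (1/T - 1/T25) = 3025 * -0.00032509 = -0.9834
Rt = 100000 * exp(-0.9834) = 37403.8 ohm

37403.8 ohm


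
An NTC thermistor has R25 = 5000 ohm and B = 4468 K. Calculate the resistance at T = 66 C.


NTC thermistor equation: Rt = R25 * exp(B * (1/T - 1/T25)).
T in Kelvin: 339.15 K, T25 = 298.15 K
1/T - 1/T25 = 1/339.15 - 1/298.15 = -0.00040547
B * (1/T - 1/T25) = 4468 * -0.00040547 = -1.8116
Rt = 5000 * exp(-1.8116) = 816.9 ohm

816.9 ohm


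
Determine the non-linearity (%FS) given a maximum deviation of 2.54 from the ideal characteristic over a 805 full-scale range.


Linearity error = (max deviation / full scale) * 100%.
Linearity = (2.54 / 805) * 100
Linearity = 0.316 %FS

0.316 %FS


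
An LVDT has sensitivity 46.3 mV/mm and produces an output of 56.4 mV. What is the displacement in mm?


Displacement = Vout / sensitivity.
d = 56.4 / 46.3
d = 1.218 mm

1.218 mm


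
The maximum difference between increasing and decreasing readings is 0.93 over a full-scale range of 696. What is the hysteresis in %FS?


Hysteresis = (max difference / full scale) * 100%.
H = (0.93 / 696) * 100
H = 0.134 %FS

0.134 %FS


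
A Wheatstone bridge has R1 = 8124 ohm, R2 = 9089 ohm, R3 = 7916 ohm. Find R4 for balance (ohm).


At balance: R1*R4 = R2*R3, so R4 = R2*R3/R1.
R4 = 9089 * 7916 / 8124
R4 = 71948524 / 8124
R4 = 8856.29 ohm

8856.29 ohm


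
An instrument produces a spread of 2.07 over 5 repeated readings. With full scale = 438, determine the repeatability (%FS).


Repeatability = (spread / full scale) * 100%.
R = (2.07 / 438) * 100
R = 0.473 %FS

0.473 %FS


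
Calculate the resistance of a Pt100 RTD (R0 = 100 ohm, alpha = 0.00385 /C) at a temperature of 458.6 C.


The RTD equation: Rt = R0 * (1 + alpha * T).
Rt = 100 * (1 + 0.00385 * 458.6)
Rt = 100 * (1 + 1.76561)
Rt = 100 * 2.76561
Rt = 276.561 ohm

276.561 ohm
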